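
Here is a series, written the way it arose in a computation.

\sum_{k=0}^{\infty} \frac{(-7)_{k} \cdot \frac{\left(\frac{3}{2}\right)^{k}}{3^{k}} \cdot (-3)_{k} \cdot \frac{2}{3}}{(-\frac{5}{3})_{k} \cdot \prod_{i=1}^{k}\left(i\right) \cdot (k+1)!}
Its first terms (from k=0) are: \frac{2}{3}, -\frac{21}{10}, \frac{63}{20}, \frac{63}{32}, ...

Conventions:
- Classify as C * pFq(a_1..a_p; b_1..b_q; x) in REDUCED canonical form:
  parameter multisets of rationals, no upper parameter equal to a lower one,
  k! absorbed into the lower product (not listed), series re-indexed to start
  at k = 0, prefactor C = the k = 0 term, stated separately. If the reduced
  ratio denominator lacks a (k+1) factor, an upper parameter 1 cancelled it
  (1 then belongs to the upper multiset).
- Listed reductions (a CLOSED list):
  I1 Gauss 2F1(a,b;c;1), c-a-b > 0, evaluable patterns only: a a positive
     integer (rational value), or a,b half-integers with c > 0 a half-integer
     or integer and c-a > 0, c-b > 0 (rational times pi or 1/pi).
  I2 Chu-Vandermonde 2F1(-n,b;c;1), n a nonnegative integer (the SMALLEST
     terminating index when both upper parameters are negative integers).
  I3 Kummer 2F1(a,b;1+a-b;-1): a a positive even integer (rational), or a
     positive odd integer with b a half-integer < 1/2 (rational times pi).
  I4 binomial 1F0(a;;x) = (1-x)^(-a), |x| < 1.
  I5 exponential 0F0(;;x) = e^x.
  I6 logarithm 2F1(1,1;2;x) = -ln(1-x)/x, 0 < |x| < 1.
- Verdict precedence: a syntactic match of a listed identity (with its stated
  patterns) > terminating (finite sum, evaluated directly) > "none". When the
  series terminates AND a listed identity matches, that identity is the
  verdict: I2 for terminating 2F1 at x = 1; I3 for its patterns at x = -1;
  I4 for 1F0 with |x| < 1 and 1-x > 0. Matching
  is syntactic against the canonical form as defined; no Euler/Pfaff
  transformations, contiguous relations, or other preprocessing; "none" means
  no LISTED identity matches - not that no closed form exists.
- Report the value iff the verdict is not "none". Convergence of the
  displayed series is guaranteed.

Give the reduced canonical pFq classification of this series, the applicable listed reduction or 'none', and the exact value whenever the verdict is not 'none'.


Reduced: x = \frac{1}{2}, 2F2, upper = {-7, -3}, lower = {-\frac{5}{3}, 2}, C = \frac{2}{3}. Verdict: terminating (-3 upstairs). 4 nonzero terms in all; added directly. Exact value: \frac{1769}{480}.

Key step: x = \frac{1}{2} and the product of the first k integers (prefactor 2/3) is k!.
Step ratio: r(k) = \frac{1}{2} * (k-7) (k-3) / [(k-\frac{5}{3}) (k+2) (k+1)] - rational; roots negated = parameters, x = \frac{1}{2}, C = \frac{2}{3}.


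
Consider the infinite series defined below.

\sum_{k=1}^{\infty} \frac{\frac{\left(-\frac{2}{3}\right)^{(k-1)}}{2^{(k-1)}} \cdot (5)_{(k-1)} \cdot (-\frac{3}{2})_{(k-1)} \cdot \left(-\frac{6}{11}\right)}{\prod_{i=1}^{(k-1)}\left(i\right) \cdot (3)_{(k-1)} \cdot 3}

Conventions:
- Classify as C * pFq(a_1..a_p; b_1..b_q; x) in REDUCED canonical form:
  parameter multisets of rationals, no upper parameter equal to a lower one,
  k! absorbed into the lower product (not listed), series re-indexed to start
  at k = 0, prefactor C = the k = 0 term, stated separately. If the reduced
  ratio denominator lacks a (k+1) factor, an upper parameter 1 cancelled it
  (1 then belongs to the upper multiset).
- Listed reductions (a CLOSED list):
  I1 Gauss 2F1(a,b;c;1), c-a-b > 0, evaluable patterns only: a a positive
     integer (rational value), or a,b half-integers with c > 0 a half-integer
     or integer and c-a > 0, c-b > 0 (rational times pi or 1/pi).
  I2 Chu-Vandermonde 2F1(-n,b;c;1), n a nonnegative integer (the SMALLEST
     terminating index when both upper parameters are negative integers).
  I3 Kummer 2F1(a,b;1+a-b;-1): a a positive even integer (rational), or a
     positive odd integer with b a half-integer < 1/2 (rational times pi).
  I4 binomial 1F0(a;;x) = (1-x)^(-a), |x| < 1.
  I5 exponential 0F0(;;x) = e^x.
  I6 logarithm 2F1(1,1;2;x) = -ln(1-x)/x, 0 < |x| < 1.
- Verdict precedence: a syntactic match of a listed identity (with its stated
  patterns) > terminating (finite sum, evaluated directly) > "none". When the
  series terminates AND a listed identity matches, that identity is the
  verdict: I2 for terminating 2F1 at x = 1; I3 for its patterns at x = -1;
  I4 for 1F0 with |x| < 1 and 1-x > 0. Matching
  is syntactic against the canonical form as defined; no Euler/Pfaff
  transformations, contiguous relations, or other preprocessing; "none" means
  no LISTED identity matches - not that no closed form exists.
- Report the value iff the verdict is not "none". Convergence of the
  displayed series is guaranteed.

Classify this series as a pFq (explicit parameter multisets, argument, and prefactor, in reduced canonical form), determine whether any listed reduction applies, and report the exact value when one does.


The tell: t_0 = -\frac{2}{11} here, and the two k-th powers (prefactor -2/11) combine into one argument.
Ratio: r(k) = -\frac{1}{3} * (k-\frac{3}{2}) (k+5) / [(k+3) (k+1)] - rational in k. x = -\frac{1}{3}; t_0 = -\frac{2}{11}; negate the roots.

x = -\frac{1}{3} here; the reduced form reads 2F1, upper {-\frac{3}{2}, 5}, lower {3}, C = -\frac{2}{11}. Verdict: none (x = -\frac{1}{3}): each listed identity misses the multisets {-\frac{3}{2}, 5} ; {3}.


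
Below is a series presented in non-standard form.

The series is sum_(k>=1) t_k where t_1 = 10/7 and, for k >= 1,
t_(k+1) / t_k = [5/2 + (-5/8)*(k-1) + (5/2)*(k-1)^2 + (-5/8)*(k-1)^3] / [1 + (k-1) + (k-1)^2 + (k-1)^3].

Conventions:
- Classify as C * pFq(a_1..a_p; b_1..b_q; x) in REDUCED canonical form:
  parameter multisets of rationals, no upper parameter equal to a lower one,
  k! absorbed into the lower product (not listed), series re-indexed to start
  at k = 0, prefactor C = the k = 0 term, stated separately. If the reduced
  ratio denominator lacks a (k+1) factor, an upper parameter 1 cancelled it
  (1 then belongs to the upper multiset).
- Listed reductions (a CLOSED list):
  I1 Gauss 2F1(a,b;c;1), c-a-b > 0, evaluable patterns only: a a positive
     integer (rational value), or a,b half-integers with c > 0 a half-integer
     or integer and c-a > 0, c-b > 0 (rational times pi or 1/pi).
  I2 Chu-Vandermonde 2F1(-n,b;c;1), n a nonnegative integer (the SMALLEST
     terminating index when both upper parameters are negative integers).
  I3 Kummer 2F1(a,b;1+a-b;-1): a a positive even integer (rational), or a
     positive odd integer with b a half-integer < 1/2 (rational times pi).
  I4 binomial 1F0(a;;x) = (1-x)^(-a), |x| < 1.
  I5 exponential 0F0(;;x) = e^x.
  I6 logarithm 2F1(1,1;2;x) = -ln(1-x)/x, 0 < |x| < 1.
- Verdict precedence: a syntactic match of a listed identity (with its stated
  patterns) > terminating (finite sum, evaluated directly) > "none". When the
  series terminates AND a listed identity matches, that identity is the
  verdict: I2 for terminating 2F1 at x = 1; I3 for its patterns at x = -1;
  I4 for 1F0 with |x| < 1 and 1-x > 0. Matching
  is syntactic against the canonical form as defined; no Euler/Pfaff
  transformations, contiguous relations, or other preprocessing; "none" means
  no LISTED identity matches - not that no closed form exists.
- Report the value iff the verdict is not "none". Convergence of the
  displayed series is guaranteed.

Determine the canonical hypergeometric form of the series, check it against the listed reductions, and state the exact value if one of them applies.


Key observation: t_0 being 10/7, the expanded ratio factors over Q; C = 10/7, roots give parameters.
Term ratio: r(k) = (-5/8) * (k-4) / [(k+1)] - poly over poly, x = (-5/8) from leading terms; C = 10/7 at k = 0.

The series (x = -5/8) is 1F0: upper {-4}, lower {-}, prefactor 10/7. Verdict (x = -5/8): the I4 binomial reduction applies (the 1F0 binomial series: exponent 4, x = -5/8). Hence: 142805/14336.


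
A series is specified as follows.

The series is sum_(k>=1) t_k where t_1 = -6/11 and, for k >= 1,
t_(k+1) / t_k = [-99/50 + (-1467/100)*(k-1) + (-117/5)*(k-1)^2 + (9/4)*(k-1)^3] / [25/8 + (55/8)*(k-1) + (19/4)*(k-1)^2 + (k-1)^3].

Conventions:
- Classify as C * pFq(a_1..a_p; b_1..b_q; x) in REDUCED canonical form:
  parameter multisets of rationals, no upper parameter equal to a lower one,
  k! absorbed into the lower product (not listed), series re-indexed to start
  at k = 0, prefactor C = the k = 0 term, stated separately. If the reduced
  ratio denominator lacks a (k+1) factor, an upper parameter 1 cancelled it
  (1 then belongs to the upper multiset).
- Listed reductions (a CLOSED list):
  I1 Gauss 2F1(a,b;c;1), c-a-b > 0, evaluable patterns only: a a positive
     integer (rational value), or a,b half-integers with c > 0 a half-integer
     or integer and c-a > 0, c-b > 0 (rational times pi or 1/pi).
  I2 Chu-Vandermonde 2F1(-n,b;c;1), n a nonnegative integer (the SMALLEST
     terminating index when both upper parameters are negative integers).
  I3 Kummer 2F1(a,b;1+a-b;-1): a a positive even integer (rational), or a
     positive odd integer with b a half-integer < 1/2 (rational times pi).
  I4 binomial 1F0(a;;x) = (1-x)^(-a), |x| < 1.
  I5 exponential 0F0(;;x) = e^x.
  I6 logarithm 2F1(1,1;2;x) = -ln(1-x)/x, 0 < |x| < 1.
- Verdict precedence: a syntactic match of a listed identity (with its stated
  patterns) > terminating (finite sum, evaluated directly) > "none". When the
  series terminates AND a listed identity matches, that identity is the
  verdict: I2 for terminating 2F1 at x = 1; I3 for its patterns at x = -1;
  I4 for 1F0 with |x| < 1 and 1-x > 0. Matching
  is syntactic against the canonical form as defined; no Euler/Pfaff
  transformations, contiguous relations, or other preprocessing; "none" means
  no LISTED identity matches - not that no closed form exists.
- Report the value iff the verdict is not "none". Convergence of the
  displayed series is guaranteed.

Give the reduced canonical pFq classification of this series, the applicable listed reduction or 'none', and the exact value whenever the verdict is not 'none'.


This is -6/11 * 3F2(-11, 1/5, 2/5; 5/4, 5/2; 9/4) in reduced canonical form. Verdict: terminating at k = 11: the factor (-11)_k kills every later term; summing the 12 survivors is exact. Exact value: -6988282132939194896695267026/16217355616390705108642578125.

Structural cue: t_0 being -6/11, roots of the ratio polynomials (C = -6/11, x = 9/4) are the negated parameters.
Consecutive-term ratio: r(k) = (9/4) * (k-11) (k+1/5) (k+2/5) / [(k+5/4) (k+5/2) (k+1)] - poly over poly, x = (9/4) from leading terms; C = -6/11 at k = 0.


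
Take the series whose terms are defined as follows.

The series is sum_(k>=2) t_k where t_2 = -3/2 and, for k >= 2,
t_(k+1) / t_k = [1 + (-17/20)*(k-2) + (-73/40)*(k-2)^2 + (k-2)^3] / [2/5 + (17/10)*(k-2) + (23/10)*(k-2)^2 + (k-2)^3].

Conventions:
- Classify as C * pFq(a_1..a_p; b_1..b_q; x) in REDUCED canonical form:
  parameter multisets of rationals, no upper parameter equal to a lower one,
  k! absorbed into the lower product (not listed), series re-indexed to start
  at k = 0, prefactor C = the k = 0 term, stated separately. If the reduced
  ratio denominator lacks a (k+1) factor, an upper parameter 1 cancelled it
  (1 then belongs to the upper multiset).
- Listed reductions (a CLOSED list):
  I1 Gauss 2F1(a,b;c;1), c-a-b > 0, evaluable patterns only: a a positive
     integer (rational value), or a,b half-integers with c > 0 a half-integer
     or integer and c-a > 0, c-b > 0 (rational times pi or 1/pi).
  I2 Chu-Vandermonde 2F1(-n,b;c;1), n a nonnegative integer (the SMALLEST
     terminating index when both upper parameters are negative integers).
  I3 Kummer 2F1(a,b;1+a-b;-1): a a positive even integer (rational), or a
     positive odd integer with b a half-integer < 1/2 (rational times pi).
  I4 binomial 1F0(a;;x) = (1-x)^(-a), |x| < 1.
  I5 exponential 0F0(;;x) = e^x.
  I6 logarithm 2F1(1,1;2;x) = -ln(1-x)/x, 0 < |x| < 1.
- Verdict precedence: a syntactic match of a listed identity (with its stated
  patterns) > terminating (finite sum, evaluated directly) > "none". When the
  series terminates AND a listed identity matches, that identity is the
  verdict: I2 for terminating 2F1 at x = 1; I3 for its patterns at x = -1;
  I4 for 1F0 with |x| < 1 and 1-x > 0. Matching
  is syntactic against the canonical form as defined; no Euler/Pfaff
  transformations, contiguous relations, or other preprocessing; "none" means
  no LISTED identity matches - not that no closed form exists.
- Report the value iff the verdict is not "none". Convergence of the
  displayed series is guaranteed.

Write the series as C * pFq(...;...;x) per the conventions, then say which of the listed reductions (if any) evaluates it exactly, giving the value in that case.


With C = -3/2: the canonical form is 2F1(-2, -5/8; 1/2; 1). Verdict: Chu-Vandermonde (I2) fires (terminating 2F1 at x = 1 with n = 2, b = -5/8, c = 1/2). Its exact value is -153/32.

First insight: with t_0 = -3/2, the parameter 4/5 appears in both the upper and lower lists and cancels.
Consecutive-term ratio: r(k) = 1 * (k-2) (k-5/8) / [(k+1/2) (k+1)] ; factor over Q: parameters, x = 1, and C = -3/2.


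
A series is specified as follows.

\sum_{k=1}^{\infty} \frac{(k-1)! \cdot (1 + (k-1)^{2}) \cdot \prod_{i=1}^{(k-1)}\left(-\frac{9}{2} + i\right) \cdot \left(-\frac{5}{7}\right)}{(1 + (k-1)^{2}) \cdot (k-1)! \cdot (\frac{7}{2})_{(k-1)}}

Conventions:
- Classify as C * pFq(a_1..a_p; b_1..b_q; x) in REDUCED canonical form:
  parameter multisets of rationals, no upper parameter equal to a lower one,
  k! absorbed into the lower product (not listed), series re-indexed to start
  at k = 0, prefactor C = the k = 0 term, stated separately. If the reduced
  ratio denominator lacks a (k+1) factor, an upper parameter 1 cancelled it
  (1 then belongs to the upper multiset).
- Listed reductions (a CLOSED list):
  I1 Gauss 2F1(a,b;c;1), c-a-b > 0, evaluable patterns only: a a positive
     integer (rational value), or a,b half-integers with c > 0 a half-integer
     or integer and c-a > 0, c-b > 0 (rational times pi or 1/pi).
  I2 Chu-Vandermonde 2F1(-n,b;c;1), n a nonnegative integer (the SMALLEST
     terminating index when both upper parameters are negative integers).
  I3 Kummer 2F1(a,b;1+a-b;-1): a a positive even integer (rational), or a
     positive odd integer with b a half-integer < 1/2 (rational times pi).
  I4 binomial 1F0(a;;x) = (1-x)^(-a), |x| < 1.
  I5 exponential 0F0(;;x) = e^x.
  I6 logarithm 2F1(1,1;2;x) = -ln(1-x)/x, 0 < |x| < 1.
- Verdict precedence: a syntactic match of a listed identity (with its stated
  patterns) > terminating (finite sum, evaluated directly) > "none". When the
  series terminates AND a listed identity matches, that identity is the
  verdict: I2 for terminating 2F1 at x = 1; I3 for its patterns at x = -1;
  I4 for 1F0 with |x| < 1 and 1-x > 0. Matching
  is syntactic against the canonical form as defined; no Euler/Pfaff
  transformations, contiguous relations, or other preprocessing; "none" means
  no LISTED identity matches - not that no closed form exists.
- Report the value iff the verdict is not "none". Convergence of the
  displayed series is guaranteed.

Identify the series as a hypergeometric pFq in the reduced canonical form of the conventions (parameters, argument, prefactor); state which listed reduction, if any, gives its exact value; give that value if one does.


At argument 1: a 2F1 with upper {-\frac{7}{2}, 1}, lower {\frac{7}{2}}, scaled by C = -\frac{5}{7}. Verdict: Gauss's theorem (I1) applies (x = 1: the Gamma ratio telescopes since c-a-b = 6 > 0 and a = 1 in Z>0). Sum: -\frac{25}{84}.

First insight: t_0 = -\frac{5}{7} here, and the running product (prefactor -5/7) telescopes to a rising factorial.
Adjacent-term ratio: r(k) = 1 * (k-\frac{7}{2}) (k+1) / [(k+\frac{7}{2}) (k+1)] - rational in k, leading ratio 1; with t_0 = -\frac{5}{7}, classification follows.


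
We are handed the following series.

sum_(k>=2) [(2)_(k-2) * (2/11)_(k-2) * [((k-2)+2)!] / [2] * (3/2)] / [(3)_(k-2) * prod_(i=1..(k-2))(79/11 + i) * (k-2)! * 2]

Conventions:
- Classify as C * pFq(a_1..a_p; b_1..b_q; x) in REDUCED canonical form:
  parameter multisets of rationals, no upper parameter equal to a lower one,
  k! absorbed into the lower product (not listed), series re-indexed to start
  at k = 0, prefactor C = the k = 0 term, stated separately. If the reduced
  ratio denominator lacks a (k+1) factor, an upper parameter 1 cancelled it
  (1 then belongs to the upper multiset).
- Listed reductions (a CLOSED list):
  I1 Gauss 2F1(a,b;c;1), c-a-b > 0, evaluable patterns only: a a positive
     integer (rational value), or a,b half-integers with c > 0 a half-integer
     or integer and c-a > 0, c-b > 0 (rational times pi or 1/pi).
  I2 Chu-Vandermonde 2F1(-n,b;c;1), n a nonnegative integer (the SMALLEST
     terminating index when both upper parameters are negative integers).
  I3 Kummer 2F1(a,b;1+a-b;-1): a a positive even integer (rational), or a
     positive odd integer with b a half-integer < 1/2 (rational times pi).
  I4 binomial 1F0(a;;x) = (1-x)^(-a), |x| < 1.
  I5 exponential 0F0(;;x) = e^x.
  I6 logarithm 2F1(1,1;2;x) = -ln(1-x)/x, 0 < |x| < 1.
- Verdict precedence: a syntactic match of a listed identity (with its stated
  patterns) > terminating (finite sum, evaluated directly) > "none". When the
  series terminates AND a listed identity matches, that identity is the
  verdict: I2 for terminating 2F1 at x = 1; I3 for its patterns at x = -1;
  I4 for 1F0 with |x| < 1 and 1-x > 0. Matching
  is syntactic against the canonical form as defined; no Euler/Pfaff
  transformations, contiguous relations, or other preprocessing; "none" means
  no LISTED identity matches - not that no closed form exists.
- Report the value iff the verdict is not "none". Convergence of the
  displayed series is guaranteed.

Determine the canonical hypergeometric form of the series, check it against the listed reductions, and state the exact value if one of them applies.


Key step: t_0 = 3/4 here, and the lower running product (C = 3/4, x = 1) is a rising factorial.
Term ratio: r(k) = 1 * (k+2/11) (k+2) / [(k+90/11) (k+1)] - poly over poly, x = 1 from leading terms; C = 3/4 at k = 0.

At argument 1: a 2F1 with upper {2/11, 2}, lower {90/11}, scaled by C = 3/4. Verdict (x = 1): Gauss's theorem (I1) applies (x = 1: the Gamma ratio telescopes since c-a-b = 6 > 0 and a = 2 in Z>0). Hence: 1343/1694.


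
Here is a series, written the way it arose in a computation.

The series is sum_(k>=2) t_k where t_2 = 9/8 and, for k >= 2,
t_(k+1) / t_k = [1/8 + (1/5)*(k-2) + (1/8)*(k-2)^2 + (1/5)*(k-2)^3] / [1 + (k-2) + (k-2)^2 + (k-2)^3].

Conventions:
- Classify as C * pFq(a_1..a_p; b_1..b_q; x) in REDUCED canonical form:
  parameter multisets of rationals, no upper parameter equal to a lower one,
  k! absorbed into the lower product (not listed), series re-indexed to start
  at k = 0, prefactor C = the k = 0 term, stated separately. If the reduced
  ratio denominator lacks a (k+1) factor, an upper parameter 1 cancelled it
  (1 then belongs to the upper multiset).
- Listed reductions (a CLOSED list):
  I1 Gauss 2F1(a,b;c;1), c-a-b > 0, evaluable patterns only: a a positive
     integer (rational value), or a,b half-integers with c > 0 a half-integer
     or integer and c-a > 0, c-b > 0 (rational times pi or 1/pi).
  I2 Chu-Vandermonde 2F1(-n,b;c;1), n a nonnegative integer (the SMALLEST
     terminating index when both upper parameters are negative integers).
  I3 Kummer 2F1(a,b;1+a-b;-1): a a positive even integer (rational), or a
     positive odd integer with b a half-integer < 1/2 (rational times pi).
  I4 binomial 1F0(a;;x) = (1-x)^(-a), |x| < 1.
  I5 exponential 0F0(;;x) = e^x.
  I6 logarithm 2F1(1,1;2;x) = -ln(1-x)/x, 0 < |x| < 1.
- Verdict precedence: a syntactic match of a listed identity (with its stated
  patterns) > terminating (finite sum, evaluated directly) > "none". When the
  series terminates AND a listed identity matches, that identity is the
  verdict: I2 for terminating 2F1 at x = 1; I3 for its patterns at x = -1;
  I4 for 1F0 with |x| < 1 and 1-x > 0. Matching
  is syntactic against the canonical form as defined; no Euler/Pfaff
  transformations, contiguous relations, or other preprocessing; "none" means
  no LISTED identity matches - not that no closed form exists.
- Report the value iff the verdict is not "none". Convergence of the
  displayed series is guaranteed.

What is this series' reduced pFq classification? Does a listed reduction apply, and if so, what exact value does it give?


With C = 9/8: the canonical form is 1F0(5/8; -; 1/5). Verdict: the binomial series (I4) matches (the 1F0 binomial series: exponent -5/8, x = 1/5). Sum: (9/8) * (4/5)^(-5/8).

First insight: x = (1/5) and the ratio is unreduced: k^2 + 1 divides both sides (C = 9/8, x = 1/5).
Step ratio: r(k) = (1/5) * (k+5/8) / [(k+1)] - rational in k, leading ratio (1/5); with t_0 = 9/8, classification follows.


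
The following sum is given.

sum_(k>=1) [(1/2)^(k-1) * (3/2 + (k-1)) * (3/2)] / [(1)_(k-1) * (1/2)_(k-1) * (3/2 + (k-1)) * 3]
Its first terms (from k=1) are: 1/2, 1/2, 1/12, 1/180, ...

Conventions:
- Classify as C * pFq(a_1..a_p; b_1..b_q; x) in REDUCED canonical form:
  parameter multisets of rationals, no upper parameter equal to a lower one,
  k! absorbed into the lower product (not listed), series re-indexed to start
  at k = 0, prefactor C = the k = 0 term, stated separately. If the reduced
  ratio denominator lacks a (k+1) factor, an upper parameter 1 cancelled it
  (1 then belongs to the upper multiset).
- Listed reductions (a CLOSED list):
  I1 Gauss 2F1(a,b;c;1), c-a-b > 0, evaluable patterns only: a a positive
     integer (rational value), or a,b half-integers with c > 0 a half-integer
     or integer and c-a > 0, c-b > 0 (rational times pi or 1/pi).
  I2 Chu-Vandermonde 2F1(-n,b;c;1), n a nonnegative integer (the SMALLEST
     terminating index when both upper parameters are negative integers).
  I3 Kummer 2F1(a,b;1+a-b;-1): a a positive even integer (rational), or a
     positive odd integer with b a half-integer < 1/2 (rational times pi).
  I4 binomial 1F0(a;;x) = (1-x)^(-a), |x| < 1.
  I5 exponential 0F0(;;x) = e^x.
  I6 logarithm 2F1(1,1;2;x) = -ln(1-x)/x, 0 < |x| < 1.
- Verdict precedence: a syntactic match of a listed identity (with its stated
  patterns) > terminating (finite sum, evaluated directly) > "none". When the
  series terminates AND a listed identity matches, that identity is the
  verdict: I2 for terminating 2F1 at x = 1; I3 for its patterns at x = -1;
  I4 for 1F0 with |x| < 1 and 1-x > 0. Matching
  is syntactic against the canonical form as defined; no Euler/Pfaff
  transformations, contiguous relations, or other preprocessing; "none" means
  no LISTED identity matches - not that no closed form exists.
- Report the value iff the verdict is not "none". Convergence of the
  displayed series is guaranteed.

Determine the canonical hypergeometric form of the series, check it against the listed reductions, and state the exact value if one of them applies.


Canonical form: C = 1/2 times 0F1 with upper {-}, lower {1/2}, x = 1/2. Verdict: none (x = 1/2): each listed identity misses the multisets {-} ; {1/2}.

Key observation: t_0 = 1/2 here, and (1)_k (prefactor 1/2) is k! itself.
Adjacent-term ratio: r(k) = (1/2) * 1 / [(k+1/2) (k+1)] - rational in k, leading ratio (1/2); with t_0 = 1/2, classification follows.


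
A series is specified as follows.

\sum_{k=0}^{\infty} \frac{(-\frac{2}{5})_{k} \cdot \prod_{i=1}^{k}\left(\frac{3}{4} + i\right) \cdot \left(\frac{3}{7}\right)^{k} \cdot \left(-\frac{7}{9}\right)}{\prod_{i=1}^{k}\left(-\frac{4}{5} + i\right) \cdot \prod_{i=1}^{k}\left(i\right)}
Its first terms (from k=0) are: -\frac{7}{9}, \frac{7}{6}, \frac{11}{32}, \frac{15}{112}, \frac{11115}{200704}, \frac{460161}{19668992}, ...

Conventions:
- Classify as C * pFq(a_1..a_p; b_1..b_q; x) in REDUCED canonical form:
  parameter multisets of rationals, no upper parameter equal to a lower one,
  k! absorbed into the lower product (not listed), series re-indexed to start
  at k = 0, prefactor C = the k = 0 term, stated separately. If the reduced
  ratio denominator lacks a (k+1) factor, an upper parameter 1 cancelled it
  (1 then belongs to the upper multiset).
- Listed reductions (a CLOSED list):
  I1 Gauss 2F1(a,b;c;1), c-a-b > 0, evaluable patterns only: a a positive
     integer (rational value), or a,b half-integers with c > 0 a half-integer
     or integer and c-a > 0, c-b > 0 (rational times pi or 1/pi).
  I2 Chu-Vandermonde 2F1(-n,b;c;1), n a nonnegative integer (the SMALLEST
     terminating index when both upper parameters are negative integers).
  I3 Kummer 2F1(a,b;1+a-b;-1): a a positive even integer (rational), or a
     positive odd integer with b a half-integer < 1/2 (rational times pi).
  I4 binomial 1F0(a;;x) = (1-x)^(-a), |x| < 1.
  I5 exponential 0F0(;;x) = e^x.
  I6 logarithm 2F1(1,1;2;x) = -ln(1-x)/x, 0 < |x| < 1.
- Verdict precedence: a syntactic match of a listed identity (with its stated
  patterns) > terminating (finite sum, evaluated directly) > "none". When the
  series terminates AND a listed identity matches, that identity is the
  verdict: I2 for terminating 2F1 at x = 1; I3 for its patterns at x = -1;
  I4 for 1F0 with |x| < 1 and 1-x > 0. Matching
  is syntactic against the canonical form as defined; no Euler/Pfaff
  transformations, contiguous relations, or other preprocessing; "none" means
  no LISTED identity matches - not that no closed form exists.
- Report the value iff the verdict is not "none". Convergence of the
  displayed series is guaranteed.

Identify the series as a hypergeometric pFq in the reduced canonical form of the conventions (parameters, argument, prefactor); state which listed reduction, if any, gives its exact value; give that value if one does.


Canonical form: C = -\frac{7}{9} times 2F1 with upper {-\frac{2}{5}, \frac{7}{4}}, lower {\frac{1}{5}}, x = \frac{3}{7}. Verdict: none - at argument \frac{3}{7} the multisets {-\frac{2}{5}, \frac{7}{4}} ; {\frac{1}{5}} match no listed identity.

Key step: with t_0 = -\frac{7}{9}, the product of the first k integers (C = -7/9) is k!.
Ratio: r(k) = \frac{3}{7} * (k-\frac{2}{5}) (k+\frac{7}{4}) / [(k+\frac{1}{5}) (k+1)] - rational in k, leading ratio \frac{3}{7}; with t_0 = -\frac{7}{9}, classification follows.


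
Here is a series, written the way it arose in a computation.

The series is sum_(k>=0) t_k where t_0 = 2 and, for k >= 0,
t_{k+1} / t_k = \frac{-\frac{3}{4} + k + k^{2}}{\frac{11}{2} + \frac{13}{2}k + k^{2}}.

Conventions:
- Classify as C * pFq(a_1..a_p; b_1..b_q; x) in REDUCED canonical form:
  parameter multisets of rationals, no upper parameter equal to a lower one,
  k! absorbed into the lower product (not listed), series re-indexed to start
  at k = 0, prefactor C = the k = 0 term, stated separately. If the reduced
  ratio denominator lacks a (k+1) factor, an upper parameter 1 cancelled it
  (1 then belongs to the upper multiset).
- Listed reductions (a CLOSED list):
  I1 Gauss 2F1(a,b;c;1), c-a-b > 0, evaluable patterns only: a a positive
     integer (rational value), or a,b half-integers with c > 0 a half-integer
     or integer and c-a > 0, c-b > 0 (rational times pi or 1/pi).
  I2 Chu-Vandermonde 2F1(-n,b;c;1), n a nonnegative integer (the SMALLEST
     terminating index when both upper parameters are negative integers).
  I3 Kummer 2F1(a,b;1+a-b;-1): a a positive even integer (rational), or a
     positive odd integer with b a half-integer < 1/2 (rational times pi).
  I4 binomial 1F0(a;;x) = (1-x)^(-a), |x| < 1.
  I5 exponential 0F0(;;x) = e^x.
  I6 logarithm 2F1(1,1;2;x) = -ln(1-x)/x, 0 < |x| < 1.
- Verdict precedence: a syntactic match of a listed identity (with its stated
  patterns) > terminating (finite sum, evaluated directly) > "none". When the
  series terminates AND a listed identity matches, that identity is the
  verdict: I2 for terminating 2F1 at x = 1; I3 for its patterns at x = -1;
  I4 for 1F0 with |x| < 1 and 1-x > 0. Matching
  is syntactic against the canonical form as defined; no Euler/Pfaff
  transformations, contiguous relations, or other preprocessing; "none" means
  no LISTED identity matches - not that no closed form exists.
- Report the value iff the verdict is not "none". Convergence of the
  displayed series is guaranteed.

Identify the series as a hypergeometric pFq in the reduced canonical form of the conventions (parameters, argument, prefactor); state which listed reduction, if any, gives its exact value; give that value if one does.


With C = 2: the canonical form is 2F1(-\frac{1}{2}, \frac{3}{2}; \frac{11}{2}; 1). Verdict: the half-integer Gauss pattern (I1) matches (x = 1; upper {-\frac{1}{2}, \frac{3}{2}} half-integers, c = \frac{11}{2} in the evaluable pattern). Exact value: \frac{2205}{4096} \cdot \pi.

The tell: x = 1 and the expanded ratio factors over Q; C = 2, roots give parameters.
Term ratio: r(k) = 1 * (k-\frac{1}{2}) (k+\frac{3}{2}) / [(k+\frac{11}{2}) (k+1)] - poly over poly, x = 1 from leading terms; C = 2 at k = 0.


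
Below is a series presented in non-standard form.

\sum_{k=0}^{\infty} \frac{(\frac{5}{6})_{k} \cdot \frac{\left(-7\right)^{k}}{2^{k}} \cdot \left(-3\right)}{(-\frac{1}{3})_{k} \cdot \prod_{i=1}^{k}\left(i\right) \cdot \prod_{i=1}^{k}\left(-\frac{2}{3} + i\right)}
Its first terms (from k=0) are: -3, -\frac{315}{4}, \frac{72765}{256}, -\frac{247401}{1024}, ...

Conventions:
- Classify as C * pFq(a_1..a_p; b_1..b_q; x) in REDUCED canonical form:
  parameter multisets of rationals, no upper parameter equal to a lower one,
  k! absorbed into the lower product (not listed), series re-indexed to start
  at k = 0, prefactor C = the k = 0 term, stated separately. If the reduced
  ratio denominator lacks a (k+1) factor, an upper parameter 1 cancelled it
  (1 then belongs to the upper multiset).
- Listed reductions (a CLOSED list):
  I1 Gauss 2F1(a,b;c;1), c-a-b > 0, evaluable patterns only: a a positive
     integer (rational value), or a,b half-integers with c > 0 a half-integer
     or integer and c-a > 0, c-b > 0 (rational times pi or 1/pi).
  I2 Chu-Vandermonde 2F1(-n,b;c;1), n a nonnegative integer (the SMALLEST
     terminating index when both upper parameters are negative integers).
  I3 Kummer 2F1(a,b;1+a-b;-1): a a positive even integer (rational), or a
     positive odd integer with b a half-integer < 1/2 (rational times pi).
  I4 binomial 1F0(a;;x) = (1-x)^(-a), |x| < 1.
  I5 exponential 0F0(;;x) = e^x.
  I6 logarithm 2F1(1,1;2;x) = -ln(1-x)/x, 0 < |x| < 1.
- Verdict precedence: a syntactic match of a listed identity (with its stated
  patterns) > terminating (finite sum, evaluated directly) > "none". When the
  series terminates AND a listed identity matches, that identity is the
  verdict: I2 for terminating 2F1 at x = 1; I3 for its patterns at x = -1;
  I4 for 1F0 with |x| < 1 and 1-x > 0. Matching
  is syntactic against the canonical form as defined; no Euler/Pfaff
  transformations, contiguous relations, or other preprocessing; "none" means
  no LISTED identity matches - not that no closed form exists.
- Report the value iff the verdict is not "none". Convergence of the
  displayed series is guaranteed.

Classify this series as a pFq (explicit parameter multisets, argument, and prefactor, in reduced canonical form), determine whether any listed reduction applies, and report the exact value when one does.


Prefactor -3, argument -\frac{7}{2}: 1F2 with upper {\frac{5}{6}} over lower {-\frac{1}{3}, \frac{1}{3}}. Verdict: no listed reduction: x = -\frac{7}{2} and upper {\frac{5}{6}} fail every I1-I6 pattern.

Key step: t_0 = -3 here, and the lower running product (C = -3, x = -7/2) is a rising factorial.
Term ratio: r(k) = -\frac{7}{2} * (k+\frac{5}{6}) / [(k-\frac{1}{3}) (k+\frac{1}{3}) (k+1)] ; factor over Q: parameters, x = -\frac{7}{2}, and C = -3.


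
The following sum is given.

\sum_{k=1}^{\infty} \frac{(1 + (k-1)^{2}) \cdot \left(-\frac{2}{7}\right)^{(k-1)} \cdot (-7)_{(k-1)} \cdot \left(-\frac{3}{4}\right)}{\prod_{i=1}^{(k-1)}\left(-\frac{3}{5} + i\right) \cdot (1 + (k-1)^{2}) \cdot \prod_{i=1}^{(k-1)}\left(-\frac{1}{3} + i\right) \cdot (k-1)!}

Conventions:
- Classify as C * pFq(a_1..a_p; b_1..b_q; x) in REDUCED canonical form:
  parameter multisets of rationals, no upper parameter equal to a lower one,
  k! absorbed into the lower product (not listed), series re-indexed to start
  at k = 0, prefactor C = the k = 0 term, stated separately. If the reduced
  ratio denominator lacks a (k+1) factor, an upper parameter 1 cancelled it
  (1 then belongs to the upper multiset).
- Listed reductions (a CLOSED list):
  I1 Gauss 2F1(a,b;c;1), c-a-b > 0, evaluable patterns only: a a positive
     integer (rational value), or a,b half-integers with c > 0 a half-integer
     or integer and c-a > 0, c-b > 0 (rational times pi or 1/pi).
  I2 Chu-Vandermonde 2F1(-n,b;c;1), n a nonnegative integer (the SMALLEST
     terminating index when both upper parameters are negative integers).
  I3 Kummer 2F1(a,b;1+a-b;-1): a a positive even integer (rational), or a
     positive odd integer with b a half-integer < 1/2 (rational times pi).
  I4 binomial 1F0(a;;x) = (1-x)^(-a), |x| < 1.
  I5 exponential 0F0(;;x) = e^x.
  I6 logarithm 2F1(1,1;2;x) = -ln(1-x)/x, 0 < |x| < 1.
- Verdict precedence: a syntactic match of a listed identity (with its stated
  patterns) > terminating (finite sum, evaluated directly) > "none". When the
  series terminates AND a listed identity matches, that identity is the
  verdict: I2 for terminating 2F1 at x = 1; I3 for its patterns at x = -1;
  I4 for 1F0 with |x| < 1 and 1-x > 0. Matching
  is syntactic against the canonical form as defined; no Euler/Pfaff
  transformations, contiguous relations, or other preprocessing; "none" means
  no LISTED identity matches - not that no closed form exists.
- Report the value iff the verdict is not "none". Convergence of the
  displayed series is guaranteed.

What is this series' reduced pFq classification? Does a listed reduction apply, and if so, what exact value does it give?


Key step: x = -\frac{2}{7} and the lower running product (prefactor -3/4) is a rising factorial.
Consecutive-term ratio: r(k) = -\frac{2}{7} * (k-7) / [(k+\frac{2}{5}) (k+\frac{2}{3}) (k+1)] - poly over poly, x = -\frac{2}{7} from leading terms; C = -\frac{3}{4} at k = 0.

Classification (C = -\frac{3}{4}): 1F2 with upper {-7}, lower {\frac{2}{5}, \frac{2}{3}}, argument x = -\frac{2}{7}. Verdict: terminating - upper parameter -7 makes this a finite sum (last index 7), evaluated exactly. Sum: -\frac{24849891145007493}{2889984579958784}.


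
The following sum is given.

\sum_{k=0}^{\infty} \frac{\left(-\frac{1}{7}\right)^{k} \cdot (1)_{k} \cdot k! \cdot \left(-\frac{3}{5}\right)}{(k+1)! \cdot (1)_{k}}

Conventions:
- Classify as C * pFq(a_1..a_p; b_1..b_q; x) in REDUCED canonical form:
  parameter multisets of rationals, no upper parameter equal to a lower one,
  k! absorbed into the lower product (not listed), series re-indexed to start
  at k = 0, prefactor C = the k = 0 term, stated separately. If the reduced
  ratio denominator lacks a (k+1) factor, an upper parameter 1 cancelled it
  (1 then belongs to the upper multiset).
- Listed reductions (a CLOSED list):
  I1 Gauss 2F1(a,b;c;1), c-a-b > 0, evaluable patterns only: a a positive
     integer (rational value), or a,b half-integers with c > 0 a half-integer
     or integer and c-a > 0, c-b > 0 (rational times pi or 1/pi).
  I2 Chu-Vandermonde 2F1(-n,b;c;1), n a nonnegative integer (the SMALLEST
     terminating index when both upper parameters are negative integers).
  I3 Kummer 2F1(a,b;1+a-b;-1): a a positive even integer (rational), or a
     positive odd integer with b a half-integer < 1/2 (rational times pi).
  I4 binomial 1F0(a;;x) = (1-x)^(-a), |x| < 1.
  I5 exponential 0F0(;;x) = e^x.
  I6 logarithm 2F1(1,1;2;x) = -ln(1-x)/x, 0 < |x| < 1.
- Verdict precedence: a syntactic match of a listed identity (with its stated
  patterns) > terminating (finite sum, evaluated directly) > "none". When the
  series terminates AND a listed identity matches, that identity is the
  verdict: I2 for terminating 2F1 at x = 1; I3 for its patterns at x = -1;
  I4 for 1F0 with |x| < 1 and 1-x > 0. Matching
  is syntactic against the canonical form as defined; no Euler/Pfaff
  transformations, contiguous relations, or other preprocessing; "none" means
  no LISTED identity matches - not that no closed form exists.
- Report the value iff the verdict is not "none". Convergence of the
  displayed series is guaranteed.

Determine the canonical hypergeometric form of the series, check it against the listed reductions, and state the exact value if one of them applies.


Prefactor -\frac{3}{5}, argument -\frac{1}{7}: 2F1 with upper {1, 1} over lower {2}. Verdict at x = -\frac{1}{7}: the I6 logarithm reduction matches (the logarithm: parameters (1,1;2), x = -\frac{1}{7}). Its exact value is \left(-\frac{21}{5}\right) \cdot \ln\left(\frac{8}{7}\right).

The tell: from the first term -\frac{3}{5}: (1)_k (C = -3/5, x = -1/7) is k! itself.
Term ratio: r(k) = -\frac{1}{7} * (k+1) (k+1) / [(k+2) (k+1)] - rational in k, leading ratio -\frac{1}{7}; with t_0 = -\frac{3}{5}, classification follows.


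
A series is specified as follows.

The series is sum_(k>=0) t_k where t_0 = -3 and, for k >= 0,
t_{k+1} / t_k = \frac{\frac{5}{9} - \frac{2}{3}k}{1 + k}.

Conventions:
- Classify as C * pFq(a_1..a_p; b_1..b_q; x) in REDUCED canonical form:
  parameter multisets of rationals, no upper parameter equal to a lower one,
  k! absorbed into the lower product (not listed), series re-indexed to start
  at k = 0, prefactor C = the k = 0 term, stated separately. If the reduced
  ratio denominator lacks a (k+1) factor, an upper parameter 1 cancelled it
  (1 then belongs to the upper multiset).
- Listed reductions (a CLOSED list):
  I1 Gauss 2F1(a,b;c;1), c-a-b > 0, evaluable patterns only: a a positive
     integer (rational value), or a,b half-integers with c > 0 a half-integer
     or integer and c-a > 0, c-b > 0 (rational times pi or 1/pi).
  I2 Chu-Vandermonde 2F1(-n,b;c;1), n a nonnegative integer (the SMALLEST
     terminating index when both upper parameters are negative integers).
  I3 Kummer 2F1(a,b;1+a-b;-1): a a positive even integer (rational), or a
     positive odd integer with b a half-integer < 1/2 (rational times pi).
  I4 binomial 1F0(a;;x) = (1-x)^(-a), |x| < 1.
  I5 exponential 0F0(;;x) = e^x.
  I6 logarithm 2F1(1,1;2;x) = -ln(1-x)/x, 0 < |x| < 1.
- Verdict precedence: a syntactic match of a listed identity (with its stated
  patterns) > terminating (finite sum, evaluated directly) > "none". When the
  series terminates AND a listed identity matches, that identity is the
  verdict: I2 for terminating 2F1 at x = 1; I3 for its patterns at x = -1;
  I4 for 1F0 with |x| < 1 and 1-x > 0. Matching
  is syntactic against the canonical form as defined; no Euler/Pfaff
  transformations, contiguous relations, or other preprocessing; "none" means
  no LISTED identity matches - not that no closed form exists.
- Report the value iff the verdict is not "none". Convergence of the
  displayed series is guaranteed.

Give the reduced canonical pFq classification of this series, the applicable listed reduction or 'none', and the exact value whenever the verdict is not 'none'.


x = -\frac{2}{3} here; the reduced form reads 1F0, upper {-\frac{5}{6}}, lower {-}, C = -3. Verdict: the I4 binomial reduction applies (the 1F0 binomial series: exponent 5/6, x = -\frac{2}{3}). Its exact value is \left(-3\right) \cdot \left(\frac{5}{3}\right)^{\frac{5}{6}}.

First insight: from the first term -3: factor the ratio over Q (C = -3): negated roots = parameters.
Adjacent-term ratio: r(k) = -\frac{2}{3} * (k-\frac{5}{6}) / [(k+1)] - rational in k. x = -\frac{2}{3}; t_0 = -3; negate the roots.


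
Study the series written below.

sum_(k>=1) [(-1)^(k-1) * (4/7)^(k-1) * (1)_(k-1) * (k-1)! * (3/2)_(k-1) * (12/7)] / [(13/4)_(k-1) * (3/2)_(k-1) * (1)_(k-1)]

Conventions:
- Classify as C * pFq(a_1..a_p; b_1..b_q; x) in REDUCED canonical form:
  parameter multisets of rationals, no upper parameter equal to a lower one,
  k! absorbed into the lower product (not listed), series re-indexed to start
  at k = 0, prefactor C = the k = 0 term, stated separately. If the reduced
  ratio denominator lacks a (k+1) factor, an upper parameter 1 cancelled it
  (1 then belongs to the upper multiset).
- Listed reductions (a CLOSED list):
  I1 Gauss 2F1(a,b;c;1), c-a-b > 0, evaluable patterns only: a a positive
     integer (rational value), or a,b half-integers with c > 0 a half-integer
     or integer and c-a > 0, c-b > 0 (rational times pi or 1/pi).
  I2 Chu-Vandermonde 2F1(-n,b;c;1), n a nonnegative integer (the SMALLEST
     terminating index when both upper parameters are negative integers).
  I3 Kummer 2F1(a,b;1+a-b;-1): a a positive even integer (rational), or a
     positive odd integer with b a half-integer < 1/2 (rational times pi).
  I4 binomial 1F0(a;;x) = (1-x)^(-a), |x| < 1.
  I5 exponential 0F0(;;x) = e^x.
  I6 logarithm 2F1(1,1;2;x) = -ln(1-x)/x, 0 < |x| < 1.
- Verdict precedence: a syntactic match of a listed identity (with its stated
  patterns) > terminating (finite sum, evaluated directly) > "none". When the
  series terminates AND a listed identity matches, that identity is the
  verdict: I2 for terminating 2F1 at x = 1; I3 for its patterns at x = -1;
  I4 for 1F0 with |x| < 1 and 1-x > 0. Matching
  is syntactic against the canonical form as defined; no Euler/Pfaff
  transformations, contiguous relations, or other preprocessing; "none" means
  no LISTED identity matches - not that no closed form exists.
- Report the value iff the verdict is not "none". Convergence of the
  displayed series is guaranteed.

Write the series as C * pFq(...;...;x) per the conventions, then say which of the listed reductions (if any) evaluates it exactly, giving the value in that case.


Classification (C = 12/7): 2F1 with upper {1, 1}, lower {13/4}, argument x = -4/7. Verdict: none. No listed pattern accepts 2F1(1, 1; 13/4; -4/7).

Structural cue: from the first term 12/7: the parameter 3/2 appears in both the upper and lower lists and cancels.
Step ratio: r(k) = (-4/7) * (k+1) (k+1) / [(k+13/4) (k+1)] - rational in k, leading ratio (-4/7); with t_0 = 12/7, classification follows.
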